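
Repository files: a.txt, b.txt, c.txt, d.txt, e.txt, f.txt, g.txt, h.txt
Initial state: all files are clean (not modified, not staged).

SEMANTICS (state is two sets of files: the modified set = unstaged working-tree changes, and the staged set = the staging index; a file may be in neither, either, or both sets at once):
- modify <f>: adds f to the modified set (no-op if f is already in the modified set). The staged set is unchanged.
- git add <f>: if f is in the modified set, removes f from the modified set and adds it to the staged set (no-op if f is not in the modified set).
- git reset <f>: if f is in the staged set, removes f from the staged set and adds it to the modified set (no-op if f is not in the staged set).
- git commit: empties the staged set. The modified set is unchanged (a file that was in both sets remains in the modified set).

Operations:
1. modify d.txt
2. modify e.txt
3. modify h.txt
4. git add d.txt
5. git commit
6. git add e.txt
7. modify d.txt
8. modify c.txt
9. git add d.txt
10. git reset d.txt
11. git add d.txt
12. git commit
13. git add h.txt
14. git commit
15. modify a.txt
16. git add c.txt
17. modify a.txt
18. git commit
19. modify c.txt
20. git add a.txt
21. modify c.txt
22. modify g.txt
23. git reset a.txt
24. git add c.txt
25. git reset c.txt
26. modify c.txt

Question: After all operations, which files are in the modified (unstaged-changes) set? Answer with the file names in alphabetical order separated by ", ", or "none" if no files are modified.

After op 1 (modify d.txt): modified={d.txt} staged={none}
After op 2 (modify e.txt): modified={d.txt, e.txt} staged={none}
After op 3 (modify h.txt): modified={d.txt, e.txt, h.txt} staged={none}
After op 4 (git add d.txt): modified={e.txt, h.txt} staged={d.txt}
After op 5 (git commit): modified={e.txt, h.txt} staged={none}
After op 6 (git add e.txt): modified={h.txt} staged={e.txt}
After op 7 (modify d.txt): modified={d.txt, h.txt} staged={e.txt}
After op 8 (modify c.txt): modified={c.txt, d.txt, h.txt} staged={e.txt}
After op 9 (git add d.txt): modified={c.txt, h.txt} staged={d.txt, e.txt}
After op 10 (git reset d.txt): modified={c.txt, d.txt, h.txt} staged={e.txt}
After op 11 (git add d.txt): modified={c.txt, h.txt} staged={d.txt, e.txt}
After op 12 (git commit): modified={c.txt, h.txt} staged={none}
After op 13 (git add h.txt): modified={c.txt} staged={h.txt}
After op 14 (git commit): modified={c.txt} staged={none}
After op 15 (modify a.txt): modified={a.txt, c.txt} staged={none}
After op 16 (git add c.txt): modified={a.txt} staged={c.txt}
After op 17 (modify a.txt): modified={a.txt} staged={c.txt}
After op 18 (git commit): modified={a.txt} staged={none}
After op 19 (modify c.txt): modified={a.txt, c.txt} staged={none}
After op 20 (git add a.txt): modified={c.txt} staged={a.txt}
After op 21 (modify c.txt): modified={c.txt} staged={a.txt}
After op 22 (modify g.txt): modified={c.txt, g.txt} staged={a.txt}
After op 23 (git reset a.txt): modified={a.txt, c.txt, g.txt} staged={none}
After op 24 (git add c.txt): modified={a.txt, g.txt} staged={c.txt}
After op 25 (git reset c.txt): modified={a.txt, c.txt, g.txt} staged={none}
After op 26 (modify c.txt): modified={a.txt, c.txt, g.txt} staged={none}

Answer: a.txt, c.txt, g.txt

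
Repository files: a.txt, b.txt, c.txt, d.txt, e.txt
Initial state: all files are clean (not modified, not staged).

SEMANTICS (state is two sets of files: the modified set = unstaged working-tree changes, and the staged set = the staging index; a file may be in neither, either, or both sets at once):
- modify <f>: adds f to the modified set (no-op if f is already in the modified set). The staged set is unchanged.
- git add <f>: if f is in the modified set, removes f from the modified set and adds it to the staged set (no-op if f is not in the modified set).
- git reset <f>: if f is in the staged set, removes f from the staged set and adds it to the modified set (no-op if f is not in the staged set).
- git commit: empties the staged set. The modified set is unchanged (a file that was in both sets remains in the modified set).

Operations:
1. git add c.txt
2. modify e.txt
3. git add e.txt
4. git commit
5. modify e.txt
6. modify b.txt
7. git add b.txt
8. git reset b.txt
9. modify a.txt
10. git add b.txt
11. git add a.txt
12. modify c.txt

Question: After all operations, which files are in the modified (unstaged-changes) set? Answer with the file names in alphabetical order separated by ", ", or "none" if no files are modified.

After op 1 (git add c.txt): modified={none} staged={none}
After op 2 (modify e.txt): modified={e.txt} staged={none}
After op 3 (git add e.txt): modified={none} staged={e.txt}
After op 4 (git commit): modified={none} staged={none}
After op 5 (modify e.txt): modified={e.txt} staged={none}
After op 6 (modify b.txt): modified={b.txt, e.txt} staged={none}
After op 7 (git add b.txt): modified={e.txt} staged={b.txt}
After op 8 (git reset b.txt): modified={b.txt, e.txt} staged={none}
After op 9 (modify a.txt): modified={a.txt, b.txt, e.txt} staged={none}
After op 10 (git add b.txt): modified={a.txt, e.txt} staged={b.txt}
After op 11 (git add a.txt): modified={e.txt} staged={a.txt, b.txt}
After op 12 (modify c.txt): modified={c.txt, e.txt} staged={a.txt, b.txt}

Answer: c.txt, e.txt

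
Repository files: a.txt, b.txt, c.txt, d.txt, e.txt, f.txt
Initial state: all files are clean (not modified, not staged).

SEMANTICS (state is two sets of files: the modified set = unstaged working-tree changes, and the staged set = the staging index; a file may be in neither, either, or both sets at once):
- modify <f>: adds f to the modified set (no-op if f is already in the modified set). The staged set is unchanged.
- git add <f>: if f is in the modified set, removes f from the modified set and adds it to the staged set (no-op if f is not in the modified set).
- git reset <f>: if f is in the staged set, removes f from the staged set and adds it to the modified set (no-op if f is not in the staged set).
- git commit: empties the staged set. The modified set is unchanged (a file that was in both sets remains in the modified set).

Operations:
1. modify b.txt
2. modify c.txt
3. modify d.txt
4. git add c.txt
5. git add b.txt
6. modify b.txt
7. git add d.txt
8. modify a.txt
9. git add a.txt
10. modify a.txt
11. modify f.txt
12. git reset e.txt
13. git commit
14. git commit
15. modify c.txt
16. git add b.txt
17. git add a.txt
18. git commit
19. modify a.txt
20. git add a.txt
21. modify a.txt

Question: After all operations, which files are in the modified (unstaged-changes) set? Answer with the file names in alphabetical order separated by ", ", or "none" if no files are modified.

After op 1 (modify b.txt): modified={b.txt} staged={none}
After op 2 (modify c.txt): modified={b.txt, c.txt} staged={none}
After op 3 (modify d.txt): modified={b.txt, c.txt, d.txt} staged={none}
After op 4 (git add c.txt): modified={b.txt, d.txt} staged={c.txt}
After op 5 (git add b.txt): modified={d.txt} staged={b.txt, c.txt}
After op 6 (modify b.txt): modified={b.txt, d.txt} staged={b.txt, c.txt}
After op 7 (git add d.txt): modified={b.txt} staged={b.txt, c.txt, d.txt}
After op 8 (modify a.txt): modified={a.txt, b.txt} staged={b.txt, c.txt, d.txt}
After op 9 (git add a.txt): modified={b.txt} staged={a.txt, b.txt, c.txt, d.txt}
After op 10 (modify a.txt): modified={a.txt, b.txt} staged={a.txt, b.txt, c.txt, d.txt}
After op 11 (modify f.txt): modified={a.txt, b.txt, f.txt} staged={a.txt, b.txt, c.txt, d.txt}
After op 12 (git reset e.txt): modified={a.txt, b.txt, f.txt} staged={a.txt, b.txt, c.txt, d.txt}
After op 13 (git commit): modified={a.txt, b.txt, f.txt} staged={none}
After op 14 (git commit): modified={a.txt, b.txt, f.txt} staged={none}
After op 15 (modify c.txt): modified={a.txt, b.txt, c.txt, f.txt} staged={none}
After op 16 (git add b.txt): modified={a.txt, c.txt, f.txt} staged={b.txt}
After op 17 (git add a.txt): modified={c.txt, f.txt} staged={a.txt, b.txt}
After op 18 (git commit): modified={c.txt, f.txt} staged={none}
After op 19 (modify a.txt): modified={a.txt, c.txt, f.txt} staged={none}
After op 20 (git add a.txt): modified={c.txt, f.txt} staged={a.txt}
After op 21 (modify a.txt): modified={a.txt, c.txt, f.txt} staged={a.txt}

Answer: a.txt, c.txt, f.txt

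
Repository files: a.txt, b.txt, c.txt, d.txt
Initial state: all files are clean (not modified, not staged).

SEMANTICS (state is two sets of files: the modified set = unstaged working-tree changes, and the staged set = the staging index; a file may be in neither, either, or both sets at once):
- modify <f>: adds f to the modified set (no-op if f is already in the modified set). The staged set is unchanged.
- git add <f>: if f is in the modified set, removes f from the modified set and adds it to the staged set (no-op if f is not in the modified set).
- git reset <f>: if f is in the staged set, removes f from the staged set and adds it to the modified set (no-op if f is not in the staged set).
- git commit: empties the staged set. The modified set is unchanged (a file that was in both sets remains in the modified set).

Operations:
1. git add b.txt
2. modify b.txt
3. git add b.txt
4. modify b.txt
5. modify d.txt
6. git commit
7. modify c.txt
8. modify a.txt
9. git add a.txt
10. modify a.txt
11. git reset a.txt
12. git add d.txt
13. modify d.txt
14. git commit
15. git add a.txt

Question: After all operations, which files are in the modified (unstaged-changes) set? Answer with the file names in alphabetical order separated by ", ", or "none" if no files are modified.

Answer: b.txt, c.txt, d.txt

Derivation:
After op 1 (git add b.txt): modified={none} staged={none}
After op 2 (modify b.txt): modified={b.txt} staged={none}
After op 3 (git add b.txt): modified={none} staged={b.txt}
After op 4 (modify b.txt): modified={b.txt} staged={b.txt}
After op 5 (modify d.txt): modified={b.txt, d.txt} staged={b.txt}
After op 6 (git commit): modified={b.txt, d.txt} staged={none}
After op 7 (modify c.txt): modified={b.txt, c.txt, d.txt} staged={none}
After op 8 (modify a.txt): modified={a.txt, b.txt, c.txt, d.txt} staged={none}
After op 9 (git add a.txt): modified={b.txt, c.txt, d.txt} staged={a.txt}
After op 10 (modify a.txt): modified={a.txt, b.txt, c.txt, d.txt} staged={a.txt}
After op 11 (git reset a.txt): modified={a.txt, b.txt, c.txt, d.txt} staged={none}
After op 12 (git add d.txt): modified={a.txt, b.txt, c.txt} staged={d.txt}
After op 13 (modify d.txt): modified={a.txt, b.txt, c.txt, d.txt} staged={d.txt}
After op 14 (git commit): modified={a.txt, b.txt, c.txt, d.txt} staged={none}
After op 15 (git add a.txt): modified={b.txt, c.txt, d.txt} staged={a.txt}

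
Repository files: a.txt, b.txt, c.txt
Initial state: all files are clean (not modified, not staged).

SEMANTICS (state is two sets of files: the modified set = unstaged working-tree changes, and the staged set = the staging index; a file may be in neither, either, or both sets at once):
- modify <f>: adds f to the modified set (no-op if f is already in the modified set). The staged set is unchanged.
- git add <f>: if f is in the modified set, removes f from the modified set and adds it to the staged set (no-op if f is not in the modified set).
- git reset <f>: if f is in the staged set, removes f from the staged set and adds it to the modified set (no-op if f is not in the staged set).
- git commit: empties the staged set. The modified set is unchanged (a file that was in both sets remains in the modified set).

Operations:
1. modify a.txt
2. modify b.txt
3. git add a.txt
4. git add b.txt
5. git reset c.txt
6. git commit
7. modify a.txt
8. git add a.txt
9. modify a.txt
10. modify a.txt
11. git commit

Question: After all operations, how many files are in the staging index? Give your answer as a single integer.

After op 1 (modify a.txt): modified={a.txt} staged={none}
After op 2 (modify b.txt): modified={a.txt, b.txt} staged={none}
After op 3 (git add a.txt): modified={b.txt} staged={a.txt}
After op 4 (git add b.txt): modified={none} staged={a.txt, b.txt}
After op 5 (git reset c.txt): modified={none} staged={a.txt, b.txt}
After op 6 (git commit): modified={none} staged={none}
After op 7 (modify a.txt): modified={a.txt} staged={none}
After op 8 (git add a.txt): modified={none} staged={a.txt}
After op 9 (modify a.txt): modified={a.txt} staged={a.txt}
After op 10 (modify a.txt): modified={a.txt} staged={a.txt}
After op 11 (git commit): modified={a.txt} staged={none}
Final staged set: {none} -> count=0

Answer: 0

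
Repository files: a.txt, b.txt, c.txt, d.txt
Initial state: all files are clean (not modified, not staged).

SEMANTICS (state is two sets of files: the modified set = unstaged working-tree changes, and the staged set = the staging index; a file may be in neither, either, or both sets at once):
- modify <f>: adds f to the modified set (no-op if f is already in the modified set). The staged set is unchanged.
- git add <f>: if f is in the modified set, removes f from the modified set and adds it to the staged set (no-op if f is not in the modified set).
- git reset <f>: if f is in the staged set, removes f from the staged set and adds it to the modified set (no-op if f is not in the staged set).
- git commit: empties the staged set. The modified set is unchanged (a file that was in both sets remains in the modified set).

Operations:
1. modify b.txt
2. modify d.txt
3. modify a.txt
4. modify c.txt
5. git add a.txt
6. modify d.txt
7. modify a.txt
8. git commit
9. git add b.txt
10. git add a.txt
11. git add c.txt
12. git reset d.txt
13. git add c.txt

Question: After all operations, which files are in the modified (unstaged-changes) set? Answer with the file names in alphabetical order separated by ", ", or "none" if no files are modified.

After op 1 (modify b.txt): modified={b.txt} staged={none}
After op 2 (modify d.txt): modified={b.txt, d.txt} staged={none}
After op 3 (modify a.txt): modified={a.txt, b.txt, d.txt} staged={none}
After op 4 (modify c.txt): modified={a.txt, b.txt, c.txt, d.txt} staged={none}
After op 5 (git add a.txt): modified={b.txt, c.txt, d.txt} staged={a.txt}
After op 6 (modify d.txt): modified={b.txt, c.txt, d.txt} staged={a.txt}
After op 7 (modify a.txt): modified={a.txt, b.txt, c.txt, d.txt} staged={a.txt}
After op 8 (git commit): modified={a.txt, b.txt, c.txt, d.txt} staged={none}
After op 9 (git add b.txt): modified={a.txt, c.txt, d.txt} staged={b.txt}
After op 10 (git add a.txt): modified={c.txt, d.txt} staged={a.txt, b.txt}
After op 11 (git add c.txt): modified={d.txt} staged={a.txt, b.txt, c.txt}
After op 12 (git reset d.txt): modified={d.txt} staged={a.txt, b.txt, c.txt}
After op 13 (git add c.txt): modified={d.txt} staged={a.txt, b.txt, c.txt}

Answer: d.txt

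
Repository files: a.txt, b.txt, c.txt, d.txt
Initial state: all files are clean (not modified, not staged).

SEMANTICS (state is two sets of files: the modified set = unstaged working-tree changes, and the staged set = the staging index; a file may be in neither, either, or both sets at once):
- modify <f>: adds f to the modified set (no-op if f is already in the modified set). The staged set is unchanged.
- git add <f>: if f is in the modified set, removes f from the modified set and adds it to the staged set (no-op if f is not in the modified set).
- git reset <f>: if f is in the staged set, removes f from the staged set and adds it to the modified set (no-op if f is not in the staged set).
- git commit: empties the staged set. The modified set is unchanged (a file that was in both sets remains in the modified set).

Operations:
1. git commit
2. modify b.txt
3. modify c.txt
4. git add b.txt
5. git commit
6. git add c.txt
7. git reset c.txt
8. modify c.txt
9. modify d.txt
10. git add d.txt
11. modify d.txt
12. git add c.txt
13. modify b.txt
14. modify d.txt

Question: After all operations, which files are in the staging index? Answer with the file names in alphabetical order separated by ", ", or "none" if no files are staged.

Answer: c.txt, d.txt

Derivation:
After op 1 (git commit): modified={none} staged={none}
After op 2 (modify b.txt): modified={b.txt} staged={none}
After op 3 (modify c.txt): modified={b.txt, c.txt} staged={none}
After op 4 (git add b.txt): modified={c.txt} staged={b.txt}
After op 5 (git commit): modified={c.txt} staged={none}
After op 6 (git add c.txt): modified={none} staged={c.txt}
After op 7 (git reset c.txt): modified={c.txt} staged={none}
After op 8 (modify c.txt): modified={c.txt} staged={none}
After op 9 (modify d.txt): modified={c.txt, d.txt} staged={none}
After op 10 (git add d.txt): modified={c.txt} staged={d.txt}
After op 11 (modify d.txt): modified={c.txt, d.txt} staged={d.txt}
After op 12 (git add c.txt): modified={d.txt} staged={c.txt, d.txt}
After op 13 (modify b.txt): modified={b.txt, d.txt} staged={c.txt, d.txt}
After op 14 (modify d.txt): modified={b.txt, d.txt} staged={c.txt, d.txt}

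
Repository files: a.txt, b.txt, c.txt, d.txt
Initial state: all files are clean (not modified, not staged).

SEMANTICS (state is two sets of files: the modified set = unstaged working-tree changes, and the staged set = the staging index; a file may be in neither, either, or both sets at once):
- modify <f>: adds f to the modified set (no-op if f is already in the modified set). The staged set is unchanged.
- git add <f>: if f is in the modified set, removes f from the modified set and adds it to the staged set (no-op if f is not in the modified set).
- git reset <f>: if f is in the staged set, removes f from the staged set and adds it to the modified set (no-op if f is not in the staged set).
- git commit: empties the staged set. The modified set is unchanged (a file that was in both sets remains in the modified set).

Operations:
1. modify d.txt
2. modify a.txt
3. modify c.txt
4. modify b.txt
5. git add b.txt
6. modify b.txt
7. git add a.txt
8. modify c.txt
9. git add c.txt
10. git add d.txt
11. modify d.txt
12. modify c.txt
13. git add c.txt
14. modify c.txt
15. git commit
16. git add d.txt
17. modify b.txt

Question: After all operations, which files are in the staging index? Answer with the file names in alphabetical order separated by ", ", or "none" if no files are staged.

Answer: d.txt

Derivation:
After op 1 (modify d.txt): modified={d.txt} staged={none}
After op 2 (modify a.txt): modified={a.txt, d.txt} staged={none}
After op 3 (modify c.txt): modified={a.txt, c.txt, d.txt} staged={none}
After op 4 (modify b.txt): modified={a.txt, b.txt, c.txt, d.txt} staged={none}
After op 5 (git add b.txt): modified={a.txt, c.txt, d.txt} staged={b.txt}
After op 6 (modify b.txt): modified={a.txt, b.txt, c.txt, d.txt} staged={b.txt}
After op 7 (git add a.txt): modified={b.txt, c.txt, d.txt} staged={a.txt, b.txt}
After op 8 (modify c.txt): modified={b.txt, c.txt, d.txt} staged={a.txt, b.txt}
After op 9 (git add c.txt): modified={b.txt, d.txt} staged={a.txt, b.txt, c.txt}
After op 10 (git add d.txt): modified={b.txt} staged={a.txt, b.txt, c.txt, d.txt}
After op 11 (modify d.txt): modified={b.txt, d.txt} staged={a.txt, b.txt, c.txt, d.txt}
After op 12 (modify c.txt): modified={b.txt, c.txt, d.txt} staged={a.txt, b.txt, c.txt, d.txt}
After op 13 (git add c.txt): modified={b.txt, d.txt} staged={a.txt, b.txt, c.txt, d.txt}
After op 14 (modify c.txt): modified={b.txt, c.txt, d.txt} staged={a.txt, b.txt, c.txt, d.txt}
After op 15 (git commit): modified={b.txt, c.txt, d.txt} staged={none}
After op 16 (git add d.txt): modified={b.txt, c.txt} staged={d.txt}
After op 17 (modify b.txt): modified={b.txt, c.txt} staged={d.txt}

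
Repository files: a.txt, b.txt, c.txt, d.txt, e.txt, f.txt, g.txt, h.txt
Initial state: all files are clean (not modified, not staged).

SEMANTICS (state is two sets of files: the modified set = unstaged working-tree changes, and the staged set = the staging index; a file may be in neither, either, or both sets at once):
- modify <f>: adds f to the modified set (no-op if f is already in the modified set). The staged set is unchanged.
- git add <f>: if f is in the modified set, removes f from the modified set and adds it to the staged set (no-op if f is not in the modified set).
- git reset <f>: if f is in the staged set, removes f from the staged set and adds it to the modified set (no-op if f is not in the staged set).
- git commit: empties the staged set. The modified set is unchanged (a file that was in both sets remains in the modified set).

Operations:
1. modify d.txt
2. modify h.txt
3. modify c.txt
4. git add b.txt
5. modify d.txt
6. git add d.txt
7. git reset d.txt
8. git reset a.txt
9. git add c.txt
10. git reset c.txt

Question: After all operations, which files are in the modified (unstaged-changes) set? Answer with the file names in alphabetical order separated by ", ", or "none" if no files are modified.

Answer: c.txt, d.txt, h.txt

Derivation:
After op 1 (modify d.txt): modified={d.txt} staged={none}
After op 2 (modify h.txt): modified={d.txt, h.txt} staged={none}
After op 3 (modify c.txt): modified={c.txt, d.txt, h.txt} staged={none}
After op 4 (git add b.txt): modified={c.txt, d.txt, h.txt} staged={none}
After op 5 (modify d.txt): modified={c.txt, d.txt, h.txt} staged={none}
After op 6 (git add d.txt): modified={c.txt, h.txt} staged={d.txt}
After op 7 (git reset d.txt): modified={c.txt, d.txt, h.txt} staged={none}
After op 8 (git reset a.txt): modified={c.txt, d.txt, h.txt} staged={none}
After op 9 (git add c.txt): modified={d.txt, h.txt} staged={c.txt}
After op 10 (git reset c.txt): modified={c.txt, d.txt, h.txt} staged={none}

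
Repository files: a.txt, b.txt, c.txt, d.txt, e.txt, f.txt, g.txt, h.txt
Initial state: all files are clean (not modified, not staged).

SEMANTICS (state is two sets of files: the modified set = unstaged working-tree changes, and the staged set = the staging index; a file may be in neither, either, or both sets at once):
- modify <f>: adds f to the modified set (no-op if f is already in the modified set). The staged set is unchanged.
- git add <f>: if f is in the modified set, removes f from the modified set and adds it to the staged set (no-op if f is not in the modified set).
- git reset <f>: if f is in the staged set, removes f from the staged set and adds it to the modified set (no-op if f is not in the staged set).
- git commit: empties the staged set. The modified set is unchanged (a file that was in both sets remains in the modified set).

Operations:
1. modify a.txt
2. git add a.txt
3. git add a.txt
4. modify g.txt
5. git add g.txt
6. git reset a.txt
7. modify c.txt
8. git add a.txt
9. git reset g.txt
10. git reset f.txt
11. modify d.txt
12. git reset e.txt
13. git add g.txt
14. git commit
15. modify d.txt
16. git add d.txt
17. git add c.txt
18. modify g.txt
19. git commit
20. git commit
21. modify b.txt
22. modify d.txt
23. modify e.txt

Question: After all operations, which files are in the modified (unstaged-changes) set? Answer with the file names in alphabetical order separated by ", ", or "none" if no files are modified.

After op 1 (modify a.txt): modified={a.txt} staged={none}
After op 2 (git add a.txt): modified={none} staged={a.txt}
After op 3 (git add a.txt): modified={none} staged={a.txt}
After op 4 (modify g.txt): modified={g.txt} staged={a.txt}
After op 5 (git add g.txt): modified={none} staged={a.txt, g.txt}
After op 6 (git reset a.txt): modified={a.txt} staged={g.txt}
After op 7 (modify c.txt): modified={a.txt, c.txt} staged={g.txt}
After op 8 (git add a.txt): modified={c.txt} staged={a.txt, g.txt}
After op 9 (git reset g.txt): modified={c.txt, g.txt} staged={a.txt}
After op 10 (git reset f.txt): modified={c.txt, g.txt} staged={a.txt}
After op 11 (modify d.txt): modified={c.txt, d.txt, g.txt} staged={a.txt}
After op 12 (git reset e.txt): modified={c.txt, d.txt, g.txt} staged={a.txt}
After op 13 (git add g.txt): modified={c.txt, d.txt} staged={a.txt, g.txt}
After op 14 (git commit): modified={c.txt, d.txt} staged={none}
After op 15 (modify d.txt): modified={c.txt, d.txt} staged={none}
After op 16 (git add d.txt): modified={c.txt} staged={d.txt}
After op 17 (git add c.txt): modified={none} staged={c.txt, d.txt}
After op 18 (modify g.txt): modified={g.txt} staged={c.txt, d.txt}
After op 19 (git commit): modified={g.txt} staged={none}
After op 20 (git commit): modified={g.txt} staged={none}
After op 21 (modify b.txt): modified={b.txt, g.txt} staged={none}
After op 22 (modify d.txt): modified={b.txt, d.txt, g.txt} staged={none}
After op 23 (modify e.txt): modified={b.txt, d.txt, e.txt, g.txt} staged={none}

Answer: b.txt, d.txt, e.txt, g.txt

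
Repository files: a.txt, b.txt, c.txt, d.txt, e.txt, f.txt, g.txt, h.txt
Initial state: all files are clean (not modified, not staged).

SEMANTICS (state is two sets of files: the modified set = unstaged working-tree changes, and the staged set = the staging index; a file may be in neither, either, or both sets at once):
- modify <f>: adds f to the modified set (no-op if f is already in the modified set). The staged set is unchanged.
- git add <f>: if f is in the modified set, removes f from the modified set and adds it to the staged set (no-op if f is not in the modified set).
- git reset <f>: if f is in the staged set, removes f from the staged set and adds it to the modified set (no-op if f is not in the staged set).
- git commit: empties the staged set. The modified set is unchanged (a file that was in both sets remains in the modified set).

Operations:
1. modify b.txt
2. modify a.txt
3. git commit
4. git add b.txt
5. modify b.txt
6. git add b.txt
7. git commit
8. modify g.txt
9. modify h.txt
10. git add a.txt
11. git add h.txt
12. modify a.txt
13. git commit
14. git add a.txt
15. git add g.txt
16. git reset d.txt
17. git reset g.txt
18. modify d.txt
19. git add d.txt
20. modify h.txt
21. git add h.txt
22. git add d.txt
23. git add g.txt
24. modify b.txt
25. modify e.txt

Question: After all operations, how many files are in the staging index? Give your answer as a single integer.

After op 1 (modify b.txt): modified={b.txt} staged={none}
After op 2 (modify a.txt): modified={a.txt, b.txt} staged={none}
After op 3 (git commit): modified={a.txt, b.txt} staged={none}
After op 4 (git add b.txt): modified={a.txt} staged={b.txt}
After op 5 (modify b.txt): modified={a.txt, b.txt} staged={b.txt}
After op 6 (git add b.txt): modified={a.txt} staged={b.txt}
After op 7 (git commit): modified={a.txt} staged={none}
After op 8 (modify g.txt): modified={a.txt, g.txt} staged={none}
After op 9 (modify h.txt): modified={a.txt, g.txt, h.txt} staged={none}
After op 10 (git add a.txt): modified={g.txt, h.txt} staged={a.txt}
After op 11 (git add h.txt): modified={g.txt} staged={a.txt, h.txt}
After op 12 (modify a.txt): modified={a.txt, g.txt} staged={a.txt, h.txt}
After op 13 (git commit): modified={a.txt, g.txt} staged={none}
After op 14 (git add a.txt): modified={g.txt} staged={a.txt}
After op 15 (git add g.txt): modified={none} staged={a.txt, g.txt}
After op 16 (git reset d.txt): modified={none} staged={a.txt, g.txt}
After op 17 (git reset g.txt): modified={g.txt} staged={a.txt}
After op 18 (modify d.txt): modified={d.txt, g.txt} staged={a.txt}
After op 19 (git add d.txt): modified={g.txt} staged={a.txt, d.txt}
After op 20 (modify h.txt): modified={g.txt, h.txt} staged={a.txt, d.txt}
After op 21 (git add h.txt): modified={g.txt} staged={a.txt, d.txt, h.txt}
After op 22 (git add d.txt): modified={g.txt} staged={a.txt, d.txt, h.txt}
After op 23 (git add g.txt): modified={none} staged={a.txt, d.txt, g.txt, h.txt}
After op 24 (modify b.txt): modified={b.txt} staged={a.txt, d.txt, g.txt, h.txt}
After op 25 (modify e.txt): modified={b.txt, e.txt} staged={a.txt, d.txt, g.txt, h.txt}
Final staged set: {a.txt, d.txt, g.txt, h.txt} -> count=4

Answer: 4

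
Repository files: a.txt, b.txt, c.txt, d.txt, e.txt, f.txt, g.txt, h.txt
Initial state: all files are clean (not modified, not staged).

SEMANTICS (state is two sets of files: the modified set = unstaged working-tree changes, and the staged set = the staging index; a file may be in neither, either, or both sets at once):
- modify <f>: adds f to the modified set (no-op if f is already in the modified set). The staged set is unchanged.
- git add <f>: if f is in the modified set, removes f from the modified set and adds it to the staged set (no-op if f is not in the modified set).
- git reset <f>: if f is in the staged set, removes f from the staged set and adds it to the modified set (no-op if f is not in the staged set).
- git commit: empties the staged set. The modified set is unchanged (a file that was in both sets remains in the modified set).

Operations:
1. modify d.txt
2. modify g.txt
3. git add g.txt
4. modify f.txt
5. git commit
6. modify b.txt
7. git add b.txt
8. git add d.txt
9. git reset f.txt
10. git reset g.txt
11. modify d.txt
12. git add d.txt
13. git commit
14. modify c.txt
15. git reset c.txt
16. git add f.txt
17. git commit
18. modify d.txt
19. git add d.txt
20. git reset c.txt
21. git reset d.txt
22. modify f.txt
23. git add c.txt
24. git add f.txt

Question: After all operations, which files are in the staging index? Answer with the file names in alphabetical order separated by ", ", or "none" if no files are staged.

Answer: c.txt, f.txt

Derivation:
After op 1 (modify d.txt): modified={d.txt} staged={none}
After op 2 (modify g.txt): modified={d.txt, g.txt} staged={none}
After op 3 (git add g.txt): modified={d.txt} staged={g.txt}
After op 4 (modify f.txt): modified={d.txt, f.txt} staged={g.txt}
After op 5 (git commit): modified={d.txt, f.txt} staged={none}
After op 6 (modify b.txt): modified={b.txt, d.txt, f.txt} staged={none}
After op 7 (git add b.txt): modified={d.txt, f.txt} staged={b.txt}
After op 8 (git add d.txt): modified={f.txt} staged={b.txt, d.txt}
After op 9 (git reset f.txt): modified={f.txt} staged={b.txt, d.txt}
After op 10 (git reset g.txt): modified={f.txt} staged={b.txt, d.txt}
After op 11 (modify d.txt): modified={d.txt, f.txt} staged={b.txt, d.txt}
After op 12 (git add d.txt): modified={f.txt} staged={b.txt, d.txt}
After op 13 (git commit): modified={f.txt} staged={none}
After op 14 (modify c.txt): modified={c.txt, f.txt} staged={none}
After op 15 (git reset c.txt): modified={c.txt, f.txt} staged={none}
After op 16 (git add f.txt): modified={c.txt} staged={f.txt}
After op 17 (git commit): modified={c.txt} staged={none}
After op 18 (modify d.txt): modified={c.txt, d.txt} staged={none}
After op 19 (git add d.txt): modified={c.txt} staged={d.txt}
After op 20 (git reset c.txt): modified={c.txt} staged={d.txt}
After op 21 (git reset d.txt): modified={c.txt, d.txt} staged={none}
After op 22 (modify f.txt): modified={c.txt, d.txt, f.txt} staged={none}
After op 23 (git add c.txt): modified={d.txt, f.txt} staged={c.txt}
After op 24 (git add f.txt): modified={d.txt} staged={c.txt, f.txt}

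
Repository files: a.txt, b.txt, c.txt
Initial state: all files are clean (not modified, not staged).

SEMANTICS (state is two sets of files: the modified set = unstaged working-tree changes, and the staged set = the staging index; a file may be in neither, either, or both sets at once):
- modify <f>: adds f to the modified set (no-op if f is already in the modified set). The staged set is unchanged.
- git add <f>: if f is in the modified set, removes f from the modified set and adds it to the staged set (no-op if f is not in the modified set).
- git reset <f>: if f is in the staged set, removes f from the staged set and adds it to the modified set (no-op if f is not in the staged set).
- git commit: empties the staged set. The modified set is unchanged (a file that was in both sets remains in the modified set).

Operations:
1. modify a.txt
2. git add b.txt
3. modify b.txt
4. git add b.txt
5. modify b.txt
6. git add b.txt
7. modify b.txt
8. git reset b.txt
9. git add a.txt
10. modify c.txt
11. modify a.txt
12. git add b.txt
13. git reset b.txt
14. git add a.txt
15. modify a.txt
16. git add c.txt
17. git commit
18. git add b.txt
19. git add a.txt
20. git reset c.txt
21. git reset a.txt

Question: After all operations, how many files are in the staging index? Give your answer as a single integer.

Answer: 1

Derivation:
After op 1 (modify a.txt): modified={a.txt} staged={none}
After op 2 (git add b.txt): modified={a.txt} staged={none}
After op 3 (modify b.txt): modified={a.txt, b.txt} staged={none}
After op 4 (git add b.txt): modified={a.txt} staged={b.txt}
After op 5 (modify b.txt): modified={a.txt, b.txt} staged={b.txt}
After op 6 (git add b.txt): modified={a.txt} staged={b.txt}
After op 7 (modify b.txt): modified={a.txt, b.txt} staged={b.txt}
After op 8 (git reset b.txt): modified={a.txt, b.txt} staged={none}
After op 9 (git add a.txt): modified={b.txt} staged={a.txt}
After op 10 (modify c.txt): modified={b.txt, c.txt} staged={a.txt}
After op 11 (modify a.txt): modified={a.txt, b.txt, c.txt} staged={a.txt}
After op 12 (git add b.txt): modified={a.txt, c.txt} staged={a.txt, b.txt}
After op 13 (git reset b.txt): modified={a.txt, b.txt, c.txt} staged={a.txt}
After op 14 (git add a.txt): modified={b.txt, c.txt} staged={a.txt}
After op 15 (modify a.txt): modified={a.txt, b.txt, c.txt} staged={a.txt}
After op 16 (git add c.txt): modified={a.txt, b.txt} staged={a.txt, c.txt}
After op 17 (git commit): modified={a.txt, b.txt} staged={none}
After op 18 (git add b.txt): modified={a.txt} staged={b.txt}
After op 19 (git add a.txt): modified={none} staged={a.txt, b.txt}
After op 20 (git reset c.txt): modified={none} staged={a.txt, b.txt}
After op 21 (git reset a.txt): modified={a.txt} staged={b.txt}
Final staged set: {b.txt} -> count=1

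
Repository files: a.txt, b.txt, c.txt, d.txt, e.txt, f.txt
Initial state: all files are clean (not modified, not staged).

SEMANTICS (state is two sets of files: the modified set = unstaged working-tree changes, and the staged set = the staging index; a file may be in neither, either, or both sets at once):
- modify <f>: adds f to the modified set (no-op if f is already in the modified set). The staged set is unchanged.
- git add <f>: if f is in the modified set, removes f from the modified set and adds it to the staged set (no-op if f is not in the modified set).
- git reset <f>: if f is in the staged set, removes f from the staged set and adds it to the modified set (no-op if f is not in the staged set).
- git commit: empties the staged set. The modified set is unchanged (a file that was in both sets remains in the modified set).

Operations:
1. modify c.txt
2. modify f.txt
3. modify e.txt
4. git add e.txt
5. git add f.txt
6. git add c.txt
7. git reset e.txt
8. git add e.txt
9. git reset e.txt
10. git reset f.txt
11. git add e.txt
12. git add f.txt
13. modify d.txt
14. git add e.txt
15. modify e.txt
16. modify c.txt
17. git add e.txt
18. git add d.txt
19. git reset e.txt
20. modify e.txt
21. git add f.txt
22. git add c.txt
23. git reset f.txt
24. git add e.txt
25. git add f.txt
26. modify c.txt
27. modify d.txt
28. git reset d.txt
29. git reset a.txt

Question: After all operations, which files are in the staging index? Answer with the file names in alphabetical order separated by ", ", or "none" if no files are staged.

Answer: c.txt, e.txt, f.txt

Derivation:
After op 1 (modify c.txt): modified={c.txt} staged={none}
After op 2 (modify f.txt): modified={c.txt, f.txt} staged={none}
After op 3 (modify e.txt): modified={c.txt, e.txt, f.txt} staged={none}
After op 4 (git add e.txt): modified={c.txt, f.txt} staged={e.txt}
After op 5 (git add f.txt): modified={c.txt} staged={e.txt, f.txt}
After op 6 (git add c.txt): modified={none} staged={c.txt, e.txt, f.txt}
After op 7 (git reset e.txt): modified={e.txt} staged={c.txt, f.txt}
After op 8 (git add e.txt): modified={none} staged={c.txt, e.txt, f.txt}
After op 9 (git reset e.txt): modified={e.txt} staged={c.txt, f.txt}
After op 10 (git reset f.txt): modified={e.txt, f.txt} staged={c.txt}
After op 11 (git add e.txt): modified={f.txt} staged={c.txt, e.txt}
After op 12 (git add f.txt): modified={none} staged={c.txt, e.txt, f.txt}
After op 13 (modify d.txt): modified={d.txt} staged={c.txt, e.txt, f.txt}
After op 14 (git add e.txt): modified={d.txt} staged={c.txt, e.txt, f.txt}
After op 15 (modify e.txt): modified={d.txt, e.txt} staged={c.txt, e.txt, f.txt}
After op 16 (modify c.txt): modified={c.txt, d.txt, e.txt} staged={c.txt, e.txt, f.txt}
After op 17 (git add e.txt): modified={c.txt, d.txt} staged={c.txt, e.txt, f.txt}
After op 18 (git add d.txt): modified={c.txt} staged={c.txt, d.txt, e.txt, f.txt}
After op 19 (git reset e.txt): modified={c.txt, e.txt} staged={c.txt, d.txt, f.txt}
After op 20 (modify e.txt): modified={c.txt, e.txt} staged={c.txt, d.txt, f.txt}
After op 21 (git add f.txt): modified={c.txt, e.txt} staged={c.txt, d.txt, f.txt}
After op 22 (git add c.txt): modified={e.txt} staged={c.txt, d.txt, f.txt}
After op 23 (git reset f.txt): modified={e.txt, f.txt} staged={c.txt, d.txt}
After op 24 (git add e.txt): modified={f.txt} staged={c.txt, d.txt, e.txt}
After op 25 (git add f.txt): modified={none} staged={c.txt, d.txt, e.txt, f.txt}
After op 26 (modify c.txt): modified={c.txt} staged={c.txt, d.txt, e.txt, f.txt}
After op 27 (modify d.txt): modified={c.txt, d.txt} staged={c.txt, d.txt, e.txt, f.txt}
After op 28 (git reset d.txt): modified={c.txt, d.txt} staged={c.txt, e.txt, f.txt}
After op 29 (git reset a.txt): modified={c.txt, d.txt} staged={c.txt, e.txt, f.txt}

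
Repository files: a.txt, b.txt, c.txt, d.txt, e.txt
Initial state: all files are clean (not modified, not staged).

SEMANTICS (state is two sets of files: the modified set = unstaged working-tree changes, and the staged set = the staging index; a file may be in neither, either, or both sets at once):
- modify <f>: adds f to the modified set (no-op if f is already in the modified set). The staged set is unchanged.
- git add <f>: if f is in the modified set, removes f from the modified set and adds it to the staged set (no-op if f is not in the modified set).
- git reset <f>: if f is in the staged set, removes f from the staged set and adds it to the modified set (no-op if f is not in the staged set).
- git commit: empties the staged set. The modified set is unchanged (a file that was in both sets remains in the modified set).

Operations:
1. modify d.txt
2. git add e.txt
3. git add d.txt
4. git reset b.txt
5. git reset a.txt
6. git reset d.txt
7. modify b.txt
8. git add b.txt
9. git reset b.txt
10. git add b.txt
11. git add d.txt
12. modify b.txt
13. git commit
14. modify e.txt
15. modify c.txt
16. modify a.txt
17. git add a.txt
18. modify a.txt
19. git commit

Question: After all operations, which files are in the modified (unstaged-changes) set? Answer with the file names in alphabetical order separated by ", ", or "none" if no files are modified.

Answer: a.txt, b.txt, c.txt, e.txt

Derivation:
After op 1 (modify d.txt): modified={d.txt} staged={none}
After op 2 (git add e.txt): modified={d.txt} staged={none}
After op 3 (git add d.txt): modified={none} staged={d.txt}
After op 4 (git reset b.txt): modified={none} staged={d.txt}
After op 5 (git reset a.txt): modified={none} staged={d.txt}
After op 6 (git reset d.txt): modified={d.txt} staged={none}
After op 7 (modify b.txt): modified={b.txt, d.txt} staged={none}
After op 8 (git add b.txt): modified={d.txt} staged={b.txt}
After op 9 (git reset b.txt): modified={b.txt, d.txt} staged={none}
After op 10 (git add b.txt): modified={d.txt} staged={b.txt}
After op 11 (git add d.txt): modified={none} staged={b.txt, d.txt}
After op 12 (modify b.txt): modified={b.txt} staged={b.txt, d.txt}
After op 13 (git commit): modified={b.txt} staged={none}
After op 14 (modify e.txt): modified={b.txt, e.txt} staged={none}
After op 15 (modify c.txt): modified={b.txt, c.txt, e.txt} staged={none}
After op 16 (modify a.txt): modified={a.txt, b.txt, c.txt, e.txt} staged={none}
After op 17 (git add a.txt): modified={b.txt, c.txt, e.txt} staged={a.txt}
After op 18 (modify a.txt): modified={a.txt, b.txt, c.txt, e.txt} staged={a.txt}
After op 19 (git commit): modified={a.txt, b.txt, c.txt, e.txt} staged={none}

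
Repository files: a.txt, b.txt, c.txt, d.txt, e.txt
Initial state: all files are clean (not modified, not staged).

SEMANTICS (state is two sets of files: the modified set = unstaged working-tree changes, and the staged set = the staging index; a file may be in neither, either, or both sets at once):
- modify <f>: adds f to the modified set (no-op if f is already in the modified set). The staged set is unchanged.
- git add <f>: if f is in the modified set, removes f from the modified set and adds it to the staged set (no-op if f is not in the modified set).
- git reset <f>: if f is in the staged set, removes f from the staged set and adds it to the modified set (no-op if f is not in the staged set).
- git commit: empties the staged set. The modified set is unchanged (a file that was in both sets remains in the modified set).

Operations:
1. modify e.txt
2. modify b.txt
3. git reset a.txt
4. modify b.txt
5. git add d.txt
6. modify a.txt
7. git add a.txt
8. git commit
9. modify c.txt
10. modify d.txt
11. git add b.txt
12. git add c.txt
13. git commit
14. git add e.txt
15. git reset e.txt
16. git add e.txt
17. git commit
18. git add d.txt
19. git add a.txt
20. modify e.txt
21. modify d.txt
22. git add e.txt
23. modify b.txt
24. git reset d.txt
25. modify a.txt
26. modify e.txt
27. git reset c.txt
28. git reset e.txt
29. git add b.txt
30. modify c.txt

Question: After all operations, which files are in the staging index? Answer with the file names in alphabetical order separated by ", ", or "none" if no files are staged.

After op 1 (modify e.txt): modified={e.txt} staged={none}
After op 2 (modify b.txt): modified={b.txt, e.txt} staged={none}
After op 3 (git reset a.txt): modified={b.txt, e.txt} staged={none}
After op 4 (modify b.txt): modified={b.txt, e.txt} staged={none}
After op 5 (git add d.txt): modified={b.txt, e.txt} staged={none}
After op 6 (modify a.txt): modified={a.txt, b.txt, e.txt} staged={none}
After op 7 (git add a.txt): modified={b.txt, e.txt} staged={a.txt}
After op 8 (git commit): modified={b.txt, e.txt} staged={none}
After op 9 (modify c.txt): modified={b.txt, c.txt, e.txt} staged={none}
After op 10 (modify d.txt): modified={b.txt, c.txt, d.txt, e.txt} staged={none}
After op 11 (git add b.txt): modified={c.txt, d.txt, e.txt} staged={b.txt}
After op 12 (git add c.txt): modified={d.txt, e.txt} staged={b.txt, c.txt}
After op 13 (git commit): modified={d.txt, e.txt} staged={none}
After op 14 (git add e.txt): modified={d.txt} staged={e.txt}
After op 15 (git reset e.txt): modified={d.txt, e.txt} staged={none}
After op 16 (git add e.txt): modified={d.txt} staged={e.txt}
After op 17 (git commit): modified={d.txt} staged={none}
After op 18 (git add d.txt): modified={none} staged={d.txt}
After op 19 (git add a.txt): modified={none} staged={d.txt}
After op 20 (modify e.txt): modified={e.txt} staged={d.txt}
After op 21 (modify d.txt): modified={d.txt, e.txt} staged={d.txt}
After op 22 (git add e.txt): modified={d.txt} staged={d.txt, e.txt}
After op 23 (modify b.txt): modified={b.txt, d.txt} staged={d.txt, e.txt}
After op 24 (git reset d.txt): modified={b.txt, d.txt} staged={e.txt}
After op 25 (modify a.txt): modified={a.txt, b.txt, d.txt} staged={e.txt}
After op 26 (modify e.txt): modified={a.txt, b.txt, d.txt, e.txt} staged={e.txt}
After op 27 (git reset c.txt): modified={a.txt, b.txt, d.txt, e.txt} staged={e.txt}
After op 28 (git reset e.txt): modified={a.txt, b.txt, d.txt, e.txt} staged={none}
After op 29 (git add b.txt): modified={a.txt, d.txt, e.txt} staged={b.txt}
After op 30 (modify c.txt): modified={a.txt, c.txt, d.txt, e.txt} staged={b.txt}

Answer: b.txt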